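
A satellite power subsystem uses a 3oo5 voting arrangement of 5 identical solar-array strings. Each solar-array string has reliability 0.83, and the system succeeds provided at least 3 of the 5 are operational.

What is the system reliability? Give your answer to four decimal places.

R = Σ_{i=3}^{5} C(5,i) p^i (1−p)^{5−i} with p = 0.83
C(5,3)·0.83^3·0.17^2 = 0.165246
C(5,4)·0.83^4·0.17^1 = 0.403396
C(5,5)·0.83^5·0.17^0 = 0.393904
Sum = 0.9625

0.9625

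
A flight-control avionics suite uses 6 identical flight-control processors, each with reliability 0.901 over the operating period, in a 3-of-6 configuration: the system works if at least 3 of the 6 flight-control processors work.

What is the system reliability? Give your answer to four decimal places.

R = Σ_{i=3}^{6} C(6,i) p^i (1−p)^{6−i} with p = 0.901
C(6,3)·0.901^3·0.099^3 = 0.014194
C(6,4)·0.901^4·0.099^2 = 0.096886
C(6,5)·0.901^5·0.099^1 = 0.352704
C(6,6)·0.901^6·0.099^0 = 0.534994
Sum = 0.9988

0.9988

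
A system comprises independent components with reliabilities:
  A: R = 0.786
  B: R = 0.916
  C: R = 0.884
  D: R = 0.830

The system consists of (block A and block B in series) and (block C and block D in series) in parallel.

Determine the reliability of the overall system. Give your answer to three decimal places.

0.925

Series (A and B): 0.78600 × 0.91600 = 0.71998
Series (C and D): 0.88400 × 0.83000 = 0.73372
Parallel ([0.71998] and [0.73372]): 1 − (1 − 0.71998)(1 − 0.73372) = 0.925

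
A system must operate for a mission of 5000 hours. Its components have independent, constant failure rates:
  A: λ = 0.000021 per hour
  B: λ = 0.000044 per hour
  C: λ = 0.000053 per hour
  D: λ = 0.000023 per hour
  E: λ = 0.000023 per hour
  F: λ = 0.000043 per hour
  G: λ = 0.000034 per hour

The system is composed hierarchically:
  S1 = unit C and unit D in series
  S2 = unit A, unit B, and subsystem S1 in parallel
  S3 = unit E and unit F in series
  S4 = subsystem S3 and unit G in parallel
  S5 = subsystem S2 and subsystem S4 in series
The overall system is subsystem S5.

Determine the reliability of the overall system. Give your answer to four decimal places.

0.9501

R(A) = exp(−0.000021 × 5000) = 0.900325
R(B) = exp(−0.000044 × 5000) = 0.802519
R(C) = exp(−0.000053 × 5000) = 0.767206
R(D) = exp(−0.000023 × 5000) = 0.891366
R(E) = exp(−0.000023 × 5000) = 0.891366
R(F) = exp(−0.000043 × 5000) = 0.806541
R(G) = exp(−0.000034 × 5000) = 0.843665
Series (C and D): 0.767206 × 0.891366 = 0.683861
Parallel (A, B, and [0.683861]): 1 − (1 − 0.900325)(1 − 0.802519)(1 − 0.683861) = 0.993777
Series (E and F): 0.891366 × 0.806541 = 0.718923
Parallel ([0.718923] and G): 1 − (1 − 0.718923)(1 − 0.843665) = 0.956058
Series ([0.993777] and [0.956058]): 0.993777 × 0.956058 = 0.9501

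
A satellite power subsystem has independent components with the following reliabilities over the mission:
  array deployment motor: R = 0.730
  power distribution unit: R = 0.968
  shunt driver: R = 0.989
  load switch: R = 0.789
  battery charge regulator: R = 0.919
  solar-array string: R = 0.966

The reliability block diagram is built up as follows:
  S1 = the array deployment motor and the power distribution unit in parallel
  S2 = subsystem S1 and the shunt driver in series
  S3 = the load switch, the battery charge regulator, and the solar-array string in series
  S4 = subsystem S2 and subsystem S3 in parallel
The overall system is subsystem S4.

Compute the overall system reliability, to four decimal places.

0.9941

Parallel (array deployment motor and power distribution unit): 1 − (1 − 0.730000)(1 − 0.968000) = 0.991360
Series ([0.991360] and shunt driver): 0.991360 × 0.989000 = 0.980455
Series (load switch, battery charge regulator, and solar-array string): 0.789000 × 0.919000 × 0.966000 = 0.700438
Parallel ([0.980455] and [0.700438]): 1 − (1 − 0.980455)(1 − 0.700438) = 0.9941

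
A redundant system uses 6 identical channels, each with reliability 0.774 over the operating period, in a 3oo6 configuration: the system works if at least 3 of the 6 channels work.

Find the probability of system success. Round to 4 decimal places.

R = Σ_{i=3}^{6} C(6,i) p^i (1−p)^{6−i} with p = 0.774
C(6,3)·0.774^3·0.226^3 = 0.107048
C(6,4)·0.774^4·0.226^2 = 0.274962
C(6,5)·0.774^5·0.226^1 = 0.376673
C(6,6)·0.774^6·0.226^0 = 0.215004
Sum = 0.9737

0.9737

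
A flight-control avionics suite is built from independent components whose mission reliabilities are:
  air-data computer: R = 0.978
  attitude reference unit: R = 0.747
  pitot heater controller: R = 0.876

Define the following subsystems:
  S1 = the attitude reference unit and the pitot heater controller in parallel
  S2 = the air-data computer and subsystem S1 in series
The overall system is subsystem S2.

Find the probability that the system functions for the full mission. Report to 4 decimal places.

0.9473

Parallel (attitude reference unit and pitot heater controller): 1 − (1 − 0.747000)(1 − 0.876000) = 0.968628
Series (air-data computer and [0.968628]): 0.978000 × 0.968628 = 0.9473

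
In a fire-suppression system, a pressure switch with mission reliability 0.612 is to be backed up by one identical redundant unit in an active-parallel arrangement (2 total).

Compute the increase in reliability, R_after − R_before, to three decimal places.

R_before = 0.612
R_after = 1 − (1 − 0.612)^2 = 0.849
ΔR = 0.849 − 0.612 = 0.237

0.237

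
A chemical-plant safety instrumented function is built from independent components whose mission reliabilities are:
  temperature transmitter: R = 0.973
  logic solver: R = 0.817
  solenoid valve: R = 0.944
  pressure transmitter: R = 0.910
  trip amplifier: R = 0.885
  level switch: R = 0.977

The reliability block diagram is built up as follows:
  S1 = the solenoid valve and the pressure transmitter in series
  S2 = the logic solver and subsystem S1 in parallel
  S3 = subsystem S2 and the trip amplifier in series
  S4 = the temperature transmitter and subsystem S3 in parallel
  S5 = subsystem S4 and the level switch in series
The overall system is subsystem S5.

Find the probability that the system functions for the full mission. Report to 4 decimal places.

0.9734

Series (solenoid valve and pressure transmitter): 0.944000 × 0.910000 = 0.859040
Parallel (logic solver and [0.859040]): 1 − (1 − 0.817000)(1 − 0.859040) = 0.974204
Series ([0.974204] and trip amplifier): 0.974204 × 0.885000 = 0.862171
Parallel (temperature transmitter and [0.862171]): 1 − (1 − 0.973000)(1 − 0.862171) = 0.996279
Series ([0.996279] and level switch): 0.996279 × 0.977000 = 0.9734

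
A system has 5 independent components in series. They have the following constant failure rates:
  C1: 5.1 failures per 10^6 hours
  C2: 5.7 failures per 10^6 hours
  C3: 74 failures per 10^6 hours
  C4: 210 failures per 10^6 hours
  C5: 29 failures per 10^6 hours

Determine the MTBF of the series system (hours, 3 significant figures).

Series of exponential components: λ_sys = Σ λ_i
λ_sys = 0.0000051 + 0.0000057 + 0.000074 + 0.00021 + 0.000029 = 3.2380e-04 /h
MTBF = 1 / λ_sys = 3090 h

3090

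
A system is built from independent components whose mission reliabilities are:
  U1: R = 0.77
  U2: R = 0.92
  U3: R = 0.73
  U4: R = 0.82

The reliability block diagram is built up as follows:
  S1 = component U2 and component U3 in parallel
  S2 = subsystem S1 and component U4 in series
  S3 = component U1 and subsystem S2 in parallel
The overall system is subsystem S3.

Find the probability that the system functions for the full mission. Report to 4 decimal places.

Parallel (U2 and U3): 1 − (1 − 0.920000)(1 − 0.730000) = 0.978400
Series ([0.978400] and U4): 0.978400 × 0.820000 = 0.802288
Parallel (U1 and [0.802288]): 1 − (1 − 0.770000)(1 − 0.802288) = 0.9545

0.9545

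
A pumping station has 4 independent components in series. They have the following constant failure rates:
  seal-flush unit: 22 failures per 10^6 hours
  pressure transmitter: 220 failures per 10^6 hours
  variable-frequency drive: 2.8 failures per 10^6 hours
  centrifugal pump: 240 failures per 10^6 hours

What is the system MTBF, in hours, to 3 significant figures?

2060

Series of exponential components: λ_sys = Σ λ_i
λ_sys = 0.000022 + 0.00022 + 0.0000028 + 0.00024 = 4.8480e-04 /h
MTBF = 1 / λ_sys = 2060 h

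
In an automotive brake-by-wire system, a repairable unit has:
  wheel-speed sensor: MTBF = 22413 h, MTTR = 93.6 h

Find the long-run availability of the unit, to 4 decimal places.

A(wheel-speed sensor) = MTBF/(MTBF+MTTR) = 22413/(22413+93.6) = 0.9958

0.9958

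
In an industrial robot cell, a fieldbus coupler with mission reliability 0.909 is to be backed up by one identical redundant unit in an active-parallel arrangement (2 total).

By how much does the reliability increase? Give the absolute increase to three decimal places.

R_before = 0.909
R_after = 1 − (1 − 0.909)^2 = 0.992
ΔR = 0.992 − 0.909 = 0.083

0.083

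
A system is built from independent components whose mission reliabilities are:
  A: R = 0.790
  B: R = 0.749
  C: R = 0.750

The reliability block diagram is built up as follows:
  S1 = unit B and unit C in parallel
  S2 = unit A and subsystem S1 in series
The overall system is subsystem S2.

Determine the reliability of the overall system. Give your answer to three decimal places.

0.740

Parallel (B and C): 1 − (1 − 0.74900)(1 − 0.75000) = 0.93725
Series (A and [0.93725]): 0.79000 × 0.93725 = 0.740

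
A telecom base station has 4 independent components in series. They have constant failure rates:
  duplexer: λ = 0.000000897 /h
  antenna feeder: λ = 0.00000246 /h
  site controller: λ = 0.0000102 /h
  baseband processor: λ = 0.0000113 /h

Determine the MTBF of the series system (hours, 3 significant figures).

Series of exponential components: λ_sys = Σ λ_i
λ_sys = 0.000000897 + 0.00000246 + 0.0000102 + 0.0000113 = 2.4857e-05 /h
MTBF = 1 / λ_sys = 40200 h

40200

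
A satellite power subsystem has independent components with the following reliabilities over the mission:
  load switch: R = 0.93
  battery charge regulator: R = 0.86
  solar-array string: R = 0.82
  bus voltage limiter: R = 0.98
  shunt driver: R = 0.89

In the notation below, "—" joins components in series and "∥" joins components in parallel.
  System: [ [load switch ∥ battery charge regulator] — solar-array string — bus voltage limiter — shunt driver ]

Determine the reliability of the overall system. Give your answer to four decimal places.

Parallel (load switch and battery charge regulator): 1 − (1 − 0.930000)(1 − 0.860000) = 0.990200
Series ([0.990200], solar-array string, bus voltage limiter, and shunt driver): 0.990200 × 0.820000 × 0.980000 × 0.890000 = 0.7082

0.7082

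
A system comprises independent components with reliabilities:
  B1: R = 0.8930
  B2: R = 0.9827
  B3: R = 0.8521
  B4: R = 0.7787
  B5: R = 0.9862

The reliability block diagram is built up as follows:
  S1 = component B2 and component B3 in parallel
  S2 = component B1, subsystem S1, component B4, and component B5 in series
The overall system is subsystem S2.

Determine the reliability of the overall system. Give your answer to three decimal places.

0.684

Parallel (B2 and B3): 1 − (1 − 0.98270)(1 − 0.85210) = 0.99744
Series (B1, [0.99744], B4, and B5): 0.89300 × 0.99744 × 0.77870 × 0.98620 = 0.684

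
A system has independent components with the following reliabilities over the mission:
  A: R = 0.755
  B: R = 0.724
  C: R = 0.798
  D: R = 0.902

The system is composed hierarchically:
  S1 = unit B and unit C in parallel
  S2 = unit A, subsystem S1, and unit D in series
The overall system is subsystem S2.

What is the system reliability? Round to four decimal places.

0.6430

Parallel (B and C): 1 − (1 − 0.724000)(1 − 0.798000) = 0.944248
Series (A, [0.944248], and D): 0.755000 × 0.944248 × 0.902000 = 0.6430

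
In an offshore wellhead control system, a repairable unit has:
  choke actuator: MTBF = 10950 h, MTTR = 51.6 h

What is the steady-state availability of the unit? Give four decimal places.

A(choke actuator) = MTBF/(MTBF+MTTR) = 10950/(10950+51.6) = 0.9953

0.9953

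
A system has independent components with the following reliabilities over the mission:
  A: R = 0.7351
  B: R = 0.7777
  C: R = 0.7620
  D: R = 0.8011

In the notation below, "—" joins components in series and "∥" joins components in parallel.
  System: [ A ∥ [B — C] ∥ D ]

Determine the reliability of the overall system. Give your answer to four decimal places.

0.9785

Series (B and C): 0.777700 × 0.762000 = 0.592607
Parallel (A, [0.592607], and D): 1 − (1 − 0.735100)(1 − 0.592607)(1 − 0.801100) = 0.9785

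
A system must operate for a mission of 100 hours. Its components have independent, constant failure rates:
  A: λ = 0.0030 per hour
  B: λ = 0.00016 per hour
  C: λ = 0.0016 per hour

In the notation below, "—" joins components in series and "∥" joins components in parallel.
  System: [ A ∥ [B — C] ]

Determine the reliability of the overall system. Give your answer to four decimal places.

0.9582

R(A) = exp(−0.0030 × 100) = 0.740818
R(B) = exp(−0.00016 × 100) = 0.984127
R(C) = exp(−0.0016 × 100) = 0.852144
Series (B and C): 0.984127 × 0.852144 = 0.838618
Parallel (A and [0.838618]): 1 − (1 − 0.740818)(1 − 0.838618) = 0.9582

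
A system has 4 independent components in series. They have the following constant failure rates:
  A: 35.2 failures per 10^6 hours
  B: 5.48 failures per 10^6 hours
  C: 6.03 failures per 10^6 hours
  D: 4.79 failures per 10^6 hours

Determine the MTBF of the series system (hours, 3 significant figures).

Series of exponential components: λ_sys = Σ λ_i
λ_sys = 0.0000352 + 0.00000548 + 0.00000603 + 0.00000479 = 5.1500e-05 /h
MTBF = 1 / λ_sys = 19400 h

19400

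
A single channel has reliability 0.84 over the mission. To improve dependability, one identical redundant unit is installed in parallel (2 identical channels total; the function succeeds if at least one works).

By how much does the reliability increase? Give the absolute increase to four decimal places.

R_before = 0.84
R_after = 1 − (1 − 0.84)^2 = 0.9744
ΔR = 0.9744 − 0.84 = 0.1344

0.1344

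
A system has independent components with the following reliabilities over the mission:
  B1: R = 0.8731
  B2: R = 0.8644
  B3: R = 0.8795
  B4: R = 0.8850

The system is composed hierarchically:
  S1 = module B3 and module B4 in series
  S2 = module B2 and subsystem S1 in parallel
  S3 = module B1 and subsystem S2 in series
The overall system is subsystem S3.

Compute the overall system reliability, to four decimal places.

0.8469

Series (B3 and B4): 0.879500 × 0.885000 = 0.778358
Parallel (B2 and [0.778358]): 1 − (1 − 0.864400)(1 − 0.778358) = 0.969945
Series (B1 and [0.969945]): 0.873100 × 0.969945 = 0.8469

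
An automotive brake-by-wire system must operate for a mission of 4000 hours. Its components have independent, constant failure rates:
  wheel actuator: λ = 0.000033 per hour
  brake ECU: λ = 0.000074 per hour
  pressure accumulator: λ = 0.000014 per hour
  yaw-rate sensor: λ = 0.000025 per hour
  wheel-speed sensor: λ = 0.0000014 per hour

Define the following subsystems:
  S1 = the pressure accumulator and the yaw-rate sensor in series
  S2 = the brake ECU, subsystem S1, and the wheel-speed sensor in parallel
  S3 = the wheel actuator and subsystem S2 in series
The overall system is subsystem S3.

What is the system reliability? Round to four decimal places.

R(wheel actuator) = exp(−0.000033 × 4000) = 0.876341
R(brake ECU) = exp(−0.000074 × 4000) = 0.743787
R(pressure accumulator) = exp(−0.000014 × 4000) = 0.945539
R(yaw-rate sensor) = exp(−0.000025 × 4000) = 0.904837
R(wheel-speed sensor) = exp(−0.0000014 × 4000) = 0.994416
Series (pressure accumulator and yaw-rate sensor): 0.945539 × 0.904837 = 0.855559
Parallel (brake ECU, [0.855559], and wheel-speed sensor): 1 − (1 − 0.743787)(1 − 0.855559)(1 − 0.994416) = 0.999793
Series (wheel actuator and [0.999793]): 0.876341 × 0.999793 = 0.8762

0.8762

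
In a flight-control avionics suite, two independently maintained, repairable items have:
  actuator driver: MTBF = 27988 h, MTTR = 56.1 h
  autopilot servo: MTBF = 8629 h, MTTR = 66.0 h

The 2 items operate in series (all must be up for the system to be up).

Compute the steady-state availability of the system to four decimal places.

0.9904

A(actuator driver) = MTBF/(MTBF+MTTR) = 27988/(27988+56.1) = 0.998000
A(autopilot servo) = MTBF/(MTBF+MTTR) = 8629/(8629+66.0) = 0.992409
Series availability: 0.998000 × 0.992409 = 0.9904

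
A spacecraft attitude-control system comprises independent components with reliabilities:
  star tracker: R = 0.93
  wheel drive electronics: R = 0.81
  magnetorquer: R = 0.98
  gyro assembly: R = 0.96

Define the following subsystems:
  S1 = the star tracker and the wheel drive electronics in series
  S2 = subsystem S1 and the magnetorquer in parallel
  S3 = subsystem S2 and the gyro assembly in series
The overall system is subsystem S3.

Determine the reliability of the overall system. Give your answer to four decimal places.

0.9553

Series (star tracker and wheel drive electronics): 0.930000 × 0.810000 = 0.753300
Parallel ([0.753300] and magnetorquer): 1 − (1 − 0.753300)(1 − 0.980000) = 0.995066
Series ([0.995066] and gyro assembly): 0.995066 × 0.960000 = 0.9553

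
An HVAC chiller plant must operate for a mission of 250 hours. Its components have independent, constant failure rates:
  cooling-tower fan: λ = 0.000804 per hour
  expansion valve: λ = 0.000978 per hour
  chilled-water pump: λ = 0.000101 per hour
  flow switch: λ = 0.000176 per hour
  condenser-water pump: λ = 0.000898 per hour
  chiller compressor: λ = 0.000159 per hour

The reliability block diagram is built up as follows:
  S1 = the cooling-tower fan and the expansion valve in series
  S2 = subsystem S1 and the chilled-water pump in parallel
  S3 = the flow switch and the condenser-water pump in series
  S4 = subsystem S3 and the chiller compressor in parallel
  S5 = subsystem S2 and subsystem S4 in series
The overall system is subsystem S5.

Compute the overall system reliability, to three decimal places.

0.982

R(cooling-tower fan) = exp(−0.000804 × 250) = 0.81791
R(expansion valve) = exp(−0.000978 × 250) = 0.78310
R(chilled-water pump) = exp(−0.000101 × 250) = 0.97507
R(flow switch) = exp(−0.000176 × 250) = 0.95695
R(condenser-water pump) = exp(−0.000898 × 250) = 0.79892
R(chiller compressor) = exp(−0.000159 × 250) = 0.96103
Series (cooling-tower fan and expansion valve): 0.81791 × 0.78310 = 0.64051
Parallel ([0.64051] and chilled-water pump): 1 − (1 − 0.64051)(1 − 0.97507) = 0.99104
Series (flow switch and condenser-water pump): 0.95695 × 0.79892 = 0.76453
Parallel ([0.76453] and chiller compressor): 1 − (1 − 0.76453)(1 − 0.96103) = 0.99082
Series ([0.99104] and [0.99082]): 0.99104 × 0.99082 = 0.982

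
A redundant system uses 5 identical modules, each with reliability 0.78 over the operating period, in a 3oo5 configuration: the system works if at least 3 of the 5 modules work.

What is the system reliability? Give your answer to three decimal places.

0.926

R = Σ_{i=3}^{5} C(5,i) p^i (1−p)^{5−i} with p = 0.78
C(5,3)·0.78^3·0.22^2 = 0.22968
C(5,4)·0.78^4·0.22^1 = 0.40717
C(5,5)·0.78^5·0.22^0 = 0.28872
Sum = 0.926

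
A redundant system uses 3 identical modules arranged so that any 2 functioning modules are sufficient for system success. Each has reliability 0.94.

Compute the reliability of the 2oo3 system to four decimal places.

R = Σ_{i=2}^{3} C(3,i) p^i (1−p)^{3−i} with p = 0.94
C(3,2)·0.94^2·0.06^1 = 0.159048
C(3,3)·0.94^3·0.06^0 = 0.830584
Sum = 0.9896

0.9896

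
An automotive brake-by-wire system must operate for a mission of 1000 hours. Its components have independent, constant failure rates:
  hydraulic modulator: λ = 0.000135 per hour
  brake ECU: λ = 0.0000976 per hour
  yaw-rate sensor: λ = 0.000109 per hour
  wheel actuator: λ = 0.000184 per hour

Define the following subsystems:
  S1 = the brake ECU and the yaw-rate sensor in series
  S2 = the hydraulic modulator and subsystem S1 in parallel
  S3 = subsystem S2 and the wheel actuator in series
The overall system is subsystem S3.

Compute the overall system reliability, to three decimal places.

R(hydraulic modulator) = exp(−0.000135 × 1000) = 0.87372
R(brake ECU) = exp(−0.0000976 × 1000) = 0.90701
R(yaw-rate sensor) = exp(−0.000109 × 1000) = 0.89673
R(wheel actuator) = exp(−0.000184 × 1000) = 0.83194
Series (brake ECU and yaw-rate sensor): 0.90701 × 0.89673 = 0.81334
Parallel (hydraulic modulator and [0.81334]): 1 − (1 − 0.87372)(1 − 0.81334) = 0.97643
Series ([0.97643] and wheel actuator): 0.97643 × 0.83194 = 0.812

0.812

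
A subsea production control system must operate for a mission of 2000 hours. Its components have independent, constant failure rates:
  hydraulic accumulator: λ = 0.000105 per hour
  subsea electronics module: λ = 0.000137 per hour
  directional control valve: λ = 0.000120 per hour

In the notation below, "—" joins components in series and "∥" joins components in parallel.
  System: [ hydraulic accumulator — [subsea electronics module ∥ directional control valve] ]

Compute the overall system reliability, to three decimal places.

0.769

R(hydraulic accumulator) = exp(−0.000105 × 2000) = 0.81058
R(subsea electronics module) = exp(−0.000137 × 2000) = 0.76033
R(directional control valve) = exp(−0.000120 × 2000) = 0.78663
Parallel (subsea electronics module and directional control valve): 1 − (1 − 0.76033)(1 − 0.78663) = 0.94886
Series (hydraulic accumulator and [0.94886]): 0.81058 × 0.94886 = 0.769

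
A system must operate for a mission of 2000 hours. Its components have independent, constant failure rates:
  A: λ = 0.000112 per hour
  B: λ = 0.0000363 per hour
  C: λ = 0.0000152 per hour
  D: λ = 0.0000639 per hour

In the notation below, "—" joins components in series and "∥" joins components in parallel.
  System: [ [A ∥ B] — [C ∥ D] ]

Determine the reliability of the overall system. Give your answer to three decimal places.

R(A) = exp(−0.000112 × 2000) = 0.79932
R(B) = exp(−0.0000363 × 2000) = 0.92997
R(C) = exp(−0.0000152 × 2000) = 0.97006
R(D) = exp(−0.0000639 × 2000) = 0.88003
Parallel (A and B): 1 − (1 − 0.79932)(1 − 0.92997) = 0.98595
Parallel (C and D): 1 − (1 − 0.97006)(1 − 0.88003) = 0.99641
Series ([0.98595] and [0.99641]): 0.98595 × 0.99641 = 0.982

0.982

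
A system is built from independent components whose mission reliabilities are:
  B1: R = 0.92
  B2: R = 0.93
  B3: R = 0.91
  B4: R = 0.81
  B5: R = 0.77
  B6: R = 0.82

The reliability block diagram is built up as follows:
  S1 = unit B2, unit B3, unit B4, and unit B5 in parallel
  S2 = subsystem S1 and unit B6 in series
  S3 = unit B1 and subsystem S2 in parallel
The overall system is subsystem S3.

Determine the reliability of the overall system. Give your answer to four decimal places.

0.9856

Parallel (B2, B3, B4, and B5): 1 − (1 − 0.930000)(1 − 0.910000)(1 − 0.810000)(1 − 0.770000) = 0.999725
Series ([0.999725] and B6): 0.999725 × 0.820000 = 0.819775
Parallel (B1 and [0.819775]): 1 − (1 − 0.920000)(1 − 0.819775) = 0.9856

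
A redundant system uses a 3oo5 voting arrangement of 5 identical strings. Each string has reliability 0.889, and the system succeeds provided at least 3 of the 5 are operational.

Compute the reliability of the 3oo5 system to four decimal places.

R = Σ_{i=3}^{5} C(5,i) p^i (1−p)^{5−i} with p = 0.889
C(5,3)·0.889^3·0.111^2 = 0.086567
C(5,4)·0.889^4·0.111^1 = 0.346657
C(5,5)·0.889^5·0.111^0 = 0.555276
Sum = 0.9885

0.9885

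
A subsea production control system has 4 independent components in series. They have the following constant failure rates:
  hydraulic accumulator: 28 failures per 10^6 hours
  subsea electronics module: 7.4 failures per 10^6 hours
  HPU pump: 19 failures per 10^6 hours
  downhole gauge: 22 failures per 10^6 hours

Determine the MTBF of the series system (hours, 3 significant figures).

13100

Series of exponential components: λ_sys = Σ λ_i
λ_sys = 0.000028 + 0.0000074 + 0.000019 + 0.000022 = 7.6400e-05 /h
MTBF = 1 / λ_sys = 13100 h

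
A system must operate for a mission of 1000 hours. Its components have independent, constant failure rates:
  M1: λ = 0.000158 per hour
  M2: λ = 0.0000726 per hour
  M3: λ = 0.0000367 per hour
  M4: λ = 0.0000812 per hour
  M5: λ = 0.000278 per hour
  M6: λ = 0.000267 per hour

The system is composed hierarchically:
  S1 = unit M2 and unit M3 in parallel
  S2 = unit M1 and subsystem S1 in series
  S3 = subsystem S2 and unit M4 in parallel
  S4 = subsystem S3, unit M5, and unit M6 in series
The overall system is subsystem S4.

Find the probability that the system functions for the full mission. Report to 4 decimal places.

0.5731

R(M1) = exp(−0.000158 × 1000) = 0.853850
R(M2) = exp(−0.0000726 × 1000) = 0.929973
R(M3) = exp(−0.0000367 × 1000) = 0.963965
R(M4) = exp(−0.0000812 × 1000) = 0.922009
R(M5) = exp(−0.000278 × 1000) = 0.757297
R(M6) = exp(−0.000267 × 1000) = 0.765673
Parallel (M2 and M3): 1 − (1 − 0.929973)(1 − 0.963965) = 0.997477
Series (M1 and [0.997477]): 0.853850 × 0.997477 = 0.851696
Parallel ([0.851696] and M4): 1 − (1 − 0.851696)(1 − 0.922009) = 0.988434
Series ([0.988434], M5, and M6): 0.988434 × 0.757297 × 0.765673 = 0.5731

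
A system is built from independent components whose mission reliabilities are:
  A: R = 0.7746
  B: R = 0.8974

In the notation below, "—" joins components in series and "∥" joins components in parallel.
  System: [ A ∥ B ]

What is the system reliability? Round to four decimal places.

0.9769

Parallel (A and B): 1 − (1 − 0.774600)(1 − 0.897400) = 0.9769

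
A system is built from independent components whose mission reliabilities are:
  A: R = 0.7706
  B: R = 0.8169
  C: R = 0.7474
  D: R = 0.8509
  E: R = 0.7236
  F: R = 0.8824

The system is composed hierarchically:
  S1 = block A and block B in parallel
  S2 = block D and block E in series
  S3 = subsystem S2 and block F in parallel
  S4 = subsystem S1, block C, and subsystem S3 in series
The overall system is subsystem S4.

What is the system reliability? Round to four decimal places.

0.6836

Parallel (A and B): 1 − (1 − 0.770600)(1 − 0.816900) = 0.957997
Series (D and E): 0.850900 × 0.723600 = 0.615711
Parallel ([0.615711] and F): 1 − (1 − 0.615711)(1 − 0.882400) = 0.954808
Series ([0.957997], C, and [0.954808]): 0.957997 × 0.747400 × 0.954808 = 0.6836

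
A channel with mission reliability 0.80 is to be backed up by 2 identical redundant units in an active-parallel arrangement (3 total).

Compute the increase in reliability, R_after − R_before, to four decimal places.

R_before = 0.80
R_after = 1 − (1 − 0.80)^3 = 0.9920
ΔR = 0.9920 − 0.80 = 0.1920

0.1920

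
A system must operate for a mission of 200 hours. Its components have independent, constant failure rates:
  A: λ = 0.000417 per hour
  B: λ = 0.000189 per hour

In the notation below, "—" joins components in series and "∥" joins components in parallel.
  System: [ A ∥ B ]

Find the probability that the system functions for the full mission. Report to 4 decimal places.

R(A) = exp(−0.000417 × 200) = 0.919983
R(B) = exp(−0.000189 × 200) = 0.962906
Parallel (A and B): 1 − (1 − 0.919983)(1 − 0.962906) = 0.9970

0.9970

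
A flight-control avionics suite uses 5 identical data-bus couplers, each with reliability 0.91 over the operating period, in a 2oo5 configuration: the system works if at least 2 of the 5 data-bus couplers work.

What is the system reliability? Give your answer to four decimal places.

R = Σ_{i=2}^{5} C(5,i) p^i (1−p)^{5−i} with p = 0.91
C(5,2)·0.91^2·0.09^3 = 0.006037
C(5,3)·0.91^3·0.09^2 = 0.061039
C(5,4)·0.91^4·0.09^1 = 0.308587
C(5,5)·0.91^5·0.09^0 = 0.624032
Sum = 0.9997

0.9997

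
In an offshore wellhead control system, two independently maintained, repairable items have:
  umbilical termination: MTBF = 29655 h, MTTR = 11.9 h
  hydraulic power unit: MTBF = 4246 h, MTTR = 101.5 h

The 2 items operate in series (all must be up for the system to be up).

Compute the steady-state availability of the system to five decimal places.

0.97626

A(umbilical termination) = MTBF/(MTBF+MTTR) = 29655/(29655+11.9) = 0.999599
A(hydraulic power unit) = MTBF/(MTBF+MTTR) = 4246/(4246+101.5) = 0.976653
Series availability: 0.999599 × 0.976653 = 0.97626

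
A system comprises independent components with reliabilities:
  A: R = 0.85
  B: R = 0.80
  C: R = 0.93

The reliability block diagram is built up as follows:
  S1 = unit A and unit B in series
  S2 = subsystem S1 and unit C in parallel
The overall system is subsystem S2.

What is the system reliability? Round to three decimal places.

0.978

Series (A and B): 0.85000 × 0.80000 = 0.68000
Parallel ([0.68000] and C): 1 − (1 − 0.68000)(1 − 0.93000) = 0.978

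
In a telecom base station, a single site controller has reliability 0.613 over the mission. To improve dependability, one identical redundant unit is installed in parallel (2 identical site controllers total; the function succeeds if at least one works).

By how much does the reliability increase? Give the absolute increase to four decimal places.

R_before = 0.613
R_after = 1 − (1 − 0.613)^2 = 0.8502
ΔR = 0.8502 − 0.613 = 0.2372

0.2372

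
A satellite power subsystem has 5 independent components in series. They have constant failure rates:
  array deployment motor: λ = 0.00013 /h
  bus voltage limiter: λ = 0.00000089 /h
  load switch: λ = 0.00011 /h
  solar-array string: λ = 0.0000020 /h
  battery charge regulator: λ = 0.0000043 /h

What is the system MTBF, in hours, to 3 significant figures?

4050

Series of exponential components: λ_sys = Σ λ_i
λ_sys = 0.00013 + 0.00000089 + 0.00011 + 0.0000020 + 0.0000043 = 2.4719e-04 /h
MTBF = 1 / λ_sys = 4050 h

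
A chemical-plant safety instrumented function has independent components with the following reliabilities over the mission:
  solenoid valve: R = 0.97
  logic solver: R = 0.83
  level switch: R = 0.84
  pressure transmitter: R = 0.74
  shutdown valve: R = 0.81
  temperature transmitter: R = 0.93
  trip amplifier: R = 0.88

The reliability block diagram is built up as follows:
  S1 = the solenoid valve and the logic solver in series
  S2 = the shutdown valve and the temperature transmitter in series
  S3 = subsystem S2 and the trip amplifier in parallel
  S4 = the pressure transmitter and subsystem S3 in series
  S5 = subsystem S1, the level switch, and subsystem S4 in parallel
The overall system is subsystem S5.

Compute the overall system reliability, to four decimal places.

Series (solenoid valve and logic solver): 0.970000 × 0.830000 = 0.805100
Series (shutdown valve and temperature transmitter): 0.810000 × 0.930000 = 0.753300
Parallel ([0.753300] and trip amplifier): 1 − (1 − 0.753300)(1 − 0.880000) = 0.970396
Series (pressure transmitter and [0.970396]): 0.740000 × 0.970396 = 0.718093
Parallel ([0.805100], level switch, and [0.718093]): 1 − (1 − 0.805100)(1 − 0.840000)(1 − 0.718093) = 0.9912

0.9912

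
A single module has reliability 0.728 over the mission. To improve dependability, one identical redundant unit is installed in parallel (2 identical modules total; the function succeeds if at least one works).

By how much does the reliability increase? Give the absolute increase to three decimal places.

0.198

R_before = 0.728
R_after = 1 − (1 − 0.728)^2 = 0.926
ΔR = 0.926 − 0.728 = 0.198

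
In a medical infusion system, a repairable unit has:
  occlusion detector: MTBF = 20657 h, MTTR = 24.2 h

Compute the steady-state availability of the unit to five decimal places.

0.99883

A(occlusion detector) = MTBF/(MTBF+MTTR) = 20657/(20657+24.2) = 0.99883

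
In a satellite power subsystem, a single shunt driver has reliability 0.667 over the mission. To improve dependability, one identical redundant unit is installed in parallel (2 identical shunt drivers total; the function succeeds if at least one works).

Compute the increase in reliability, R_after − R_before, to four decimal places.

R_before = 0.667
R_after = 1 − (1 − 0.667)^2 = 0.8891
ΔR = 0.8891 − 0.667 = 0.2221

0.2221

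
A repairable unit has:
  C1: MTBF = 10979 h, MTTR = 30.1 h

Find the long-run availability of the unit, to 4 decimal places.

0.9973

A(C1) = MTBF/(MTBF+MTTR) = 10979/(10979+30.1) = 0.9973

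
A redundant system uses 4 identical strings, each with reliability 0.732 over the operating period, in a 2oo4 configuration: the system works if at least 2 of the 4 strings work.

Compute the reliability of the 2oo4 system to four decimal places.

R = Σ_{i=2}^{4} C(4,i) p^i (1−p)^{4−i} with p = 0.732
C(4,2)·0.732^2·0.268^2 = 0.230910
C(4,3)·0.732^3·0.268^1 = 0.420463
C(4,4)·0.732^4·0.268^0 = 0.287107
Sum = 0.9385

0.9385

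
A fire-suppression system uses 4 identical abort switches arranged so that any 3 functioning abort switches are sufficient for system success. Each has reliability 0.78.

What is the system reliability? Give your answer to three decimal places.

R = Σ_{i=3}^{4} C(4,i) p^i (1−p)^{4−i} with p = 0.78
C(4,3)·0.78^3·0.22^1 = 0.41761
C(4,4)·0.78^4·0.22^0 = 0.37015
Sum = 0.788

0.788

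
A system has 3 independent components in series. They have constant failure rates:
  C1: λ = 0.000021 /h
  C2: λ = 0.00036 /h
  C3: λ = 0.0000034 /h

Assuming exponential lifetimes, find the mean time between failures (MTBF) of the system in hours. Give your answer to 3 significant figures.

2600

Series of exponential components: λ_sys = Σ λ_i
λ_sys = 0.000021 + 0.00036 + 0.0000034 = 3.8440e-04 /h
MTBF = 1 / λ_sys = 2600 h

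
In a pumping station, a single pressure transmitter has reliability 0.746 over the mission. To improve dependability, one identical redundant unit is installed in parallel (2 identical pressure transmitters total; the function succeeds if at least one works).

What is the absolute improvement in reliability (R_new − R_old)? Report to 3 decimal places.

0.189

R_before = 0.746
R_after = 1 − (1 − 0.746)^2 = 0.935
ΔR = 0.935 − 0.746 = 0.189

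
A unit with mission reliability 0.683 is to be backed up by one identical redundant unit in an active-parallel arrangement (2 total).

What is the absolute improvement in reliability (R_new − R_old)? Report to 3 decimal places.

0.217

R_before = 0.683
R_after = 1 − (1 − 0.683)^2 = 0.900
ΔR = 0.900 − 0.683 = 0.217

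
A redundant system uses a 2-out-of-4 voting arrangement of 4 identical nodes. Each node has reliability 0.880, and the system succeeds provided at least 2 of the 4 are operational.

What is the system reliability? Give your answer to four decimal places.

0.9937

R = Σ_{i=2}^{4} C(4,i) p^i (1−p)^{4−i} with p = 0.880
C(4,2)·0.880^2·0.120^2 = 0.066908
C(4,3)·0.880^3·0.120^1 = 0.327107
C(4,4)·0.880^4·0.120^0 = 0.599695
Sum = 0.9937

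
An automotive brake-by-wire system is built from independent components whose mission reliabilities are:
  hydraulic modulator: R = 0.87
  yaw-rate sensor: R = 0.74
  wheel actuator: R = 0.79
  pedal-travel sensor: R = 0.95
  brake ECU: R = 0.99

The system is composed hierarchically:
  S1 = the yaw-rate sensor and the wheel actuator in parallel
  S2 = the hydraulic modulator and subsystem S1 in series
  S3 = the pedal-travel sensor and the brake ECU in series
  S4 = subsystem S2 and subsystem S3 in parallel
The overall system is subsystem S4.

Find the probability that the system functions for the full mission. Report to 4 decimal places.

Parallel (yaw-rate sensor and wheel actuator): 1 − (1 − 0.740000)(1 − 0.790000) = 0.945400
Series (hydraulic modulator and [0.945400]): 0.870000 × 0.945400 = 0.822498
Series (pedal-travel sensor and brake ECU): 0.950000 × 0.990000 = 0.940500
Parallel ([0.822498] and [0.940500]): 1 − (1 − 0.822498)(1 − 0.940500) = 0.9894

0.9894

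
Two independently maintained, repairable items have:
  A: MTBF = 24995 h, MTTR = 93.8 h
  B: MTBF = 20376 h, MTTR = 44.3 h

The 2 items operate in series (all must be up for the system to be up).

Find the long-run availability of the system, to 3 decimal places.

0.994

A(A) = MTBF/(MTBF+MTTR) = 24995/(24995+93.8) = 0.996261
A(B) = MTBF/(MTBF+MTTR) = 20376/(20376+44.3) = 0.997831
Series availability: 0.996261 × 0.997831 = 0.994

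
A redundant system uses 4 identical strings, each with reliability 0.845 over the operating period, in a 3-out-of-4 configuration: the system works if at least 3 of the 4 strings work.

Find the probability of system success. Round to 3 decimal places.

R = Σ_{i=3}^{4} C(4,i) p^i (1−p)^{4−i} with p = 0.845
C(4,3)·0.845^3·0.155^1 = 0.37408
C(4,4)·0.845^4·0.155^0 = 0.50983
Sum = 0.884

0.884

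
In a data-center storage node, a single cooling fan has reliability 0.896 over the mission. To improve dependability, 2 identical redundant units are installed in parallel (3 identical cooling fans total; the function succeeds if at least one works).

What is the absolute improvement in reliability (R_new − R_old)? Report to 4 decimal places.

R_before = 0.896
R_after = 1 − (1 − 0.896)^3 = 0.9989
ΔR = 0.9989 − 0.896 = 0.1029

0.1029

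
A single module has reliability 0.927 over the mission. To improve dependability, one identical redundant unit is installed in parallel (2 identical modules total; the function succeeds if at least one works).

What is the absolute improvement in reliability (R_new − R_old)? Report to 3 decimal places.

R_before = 0.927
R_after = 1 − (1 − 0.927)^2 = 0.995
ΔR = 0.995 − 0.927 = 0.068

0.068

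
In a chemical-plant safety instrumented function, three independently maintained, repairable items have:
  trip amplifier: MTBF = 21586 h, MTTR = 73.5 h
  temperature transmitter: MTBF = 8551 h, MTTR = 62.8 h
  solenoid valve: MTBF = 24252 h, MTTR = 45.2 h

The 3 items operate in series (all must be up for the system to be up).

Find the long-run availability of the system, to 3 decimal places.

0.988

A(trip amplifier) = MTBF/(MTBF+MTTR) = 21586/(21586+73.5) = 0.996607
A(temperature transmitter) = MTBF/(MTBF+MTTR) = 8551/(8551+62.8) = 0.992709
A(solenoid valve) = MTBF/(MTBF+MTTR) = 24252/(24252+45.2) = 0.998140
Series availability: 0.996607 × 0.992709 × 0.998140 = 0.988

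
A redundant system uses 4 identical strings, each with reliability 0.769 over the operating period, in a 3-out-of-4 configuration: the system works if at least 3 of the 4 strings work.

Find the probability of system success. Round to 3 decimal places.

R = Σ_{i=3}^{4} C(4,i) p^i (1−p)^{4−i} with p = 0.769
C(4,3)·0.769^3·0.231^1 = 0.42020
C(4,4)·0.769^4·0.231^0 = 0.34971
Sum = 0.770

0.770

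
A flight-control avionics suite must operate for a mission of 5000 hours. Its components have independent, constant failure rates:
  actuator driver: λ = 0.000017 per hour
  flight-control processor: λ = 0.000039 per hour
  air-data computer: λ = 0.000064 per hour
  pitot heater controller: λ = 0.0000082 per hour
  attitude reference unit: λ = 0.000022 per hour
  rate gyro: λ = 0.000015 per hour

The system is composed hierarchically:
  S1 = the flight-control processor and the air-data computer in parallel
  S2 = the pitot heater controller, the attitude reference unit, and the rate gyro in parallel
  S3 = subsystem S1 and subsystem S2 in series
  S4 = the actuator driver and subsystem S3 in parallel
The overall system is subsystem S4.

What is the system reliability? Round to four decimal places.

0.9960

R(actuator driver) = exp(−0.000017 × 5000) = 0.918512
R(flight-control processor) = exp(−0.000039 × 5000) = 0.822835
R(air-data computer) = exp(−0.000064 × 5000) = 0.726149
R(pitot heater controller) = exp(−0.0000082 × 5000) = 0.959829
R(attitude reference unit) = exp(−0.000022 × 5000) = 0.895834
R(rate gyro) = exp(−0.000015 × 5000) = 0.927743
Parallel (flight-control processor and air-data computer): 1 − (1 − 0.822835)(1 − 0.726149) = 0.951483
Parallel (pitot heater controller, attitude reference unit, and rate gyro): 1 − (1 − 0.959829)(1 − 0.895834)(1 − 0.927743) = 0.999698
Series ([0.951483] and [0.999698]): 0.951483 × 0.999698 = 0.951196
Parallel (actuator driver and [0.951196]): 1 − (1 − 0.918512)(1 − 0.951196) = 0.9960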